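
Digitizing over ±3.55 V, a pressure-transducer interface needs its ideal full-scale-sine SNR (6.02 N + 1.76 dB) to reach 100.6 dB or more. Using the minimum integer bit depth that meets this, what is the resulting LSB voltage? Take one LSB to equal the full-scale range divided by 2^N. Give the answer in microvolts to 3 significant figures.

54.2 µV

Full-scale range = 3.55 V − (-3.55 V) = 7.1 V.
Solving 6.02 N ≥ 100.6 − 1.76: N ≥ 16.419. Round up → N = 17.
LSB = 7.1 V ÷ 2^17 = 7.1/131072 V = 54.2 µV.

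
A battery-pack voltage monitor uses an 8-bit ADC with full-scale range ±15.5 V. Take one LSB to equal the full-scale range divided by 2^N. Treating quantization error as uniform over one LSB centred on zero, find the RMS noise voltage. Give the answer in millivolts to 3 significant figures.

Full-scale range = 15.5 V − (-15.5 V) = 31 V.
One LSB is 31 V / 256 = 121.09 mV.
RMS of a uniform error over width LSB is LSB/√12 = 35.0 mV.

35.0 mV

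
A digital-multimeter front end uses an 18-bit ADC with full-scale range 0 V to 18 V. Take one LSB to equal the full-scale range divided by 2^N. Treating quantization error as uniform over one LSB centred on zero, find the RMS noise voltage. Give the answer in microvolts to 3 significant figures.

19.8 µV

V_FS = 18 V.
One LSB is 18 V / 262144 = 68.665 µV.
For a uniform distribution on [−LSB/2, +LSB/2], V_rms = LSB/√12 = 68.665 µV/3.4641 = 19.8 µV.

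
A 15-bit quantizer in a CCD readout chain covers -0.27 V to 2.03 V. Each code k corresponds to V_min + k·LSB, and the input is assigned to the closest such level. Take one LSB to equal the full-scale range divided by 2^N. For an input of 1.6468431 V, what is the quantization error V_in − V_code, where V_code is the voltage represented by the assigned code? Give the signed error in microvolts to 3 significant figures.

+12.7 µV

Range = 2.03 − (-0.27) = 2.3 V. LSB = 2.3 V / 2^15 ≈ 70.19 µV.
Position in LSBs: (1.6468431 − (-0.27)) × 32768/2.3 = 27309.1803; rounding gives k = 27309.
Reconstructed level: -0.27 + 27309 × 2.3/32768 V = 1.6468304443 V.
e = 1.6468431 − (1.6468304443) = +12.7 µV.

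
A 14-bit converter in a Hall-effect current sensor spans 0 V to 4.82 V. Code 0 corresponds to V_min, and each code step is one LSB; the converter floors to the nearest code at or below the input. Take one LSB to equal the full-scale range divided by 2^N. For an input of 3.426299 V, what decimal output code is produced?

11646

Full-scale range = 4.82 V. LSB = 4.82 V / 2^14 ≈ 294.2 µV.
code = ⌊(V_in − V_min)/LSB⌋ = ⌊(V_in − V_min) × 2^14 / range⌋
     = ⌊(3.426299 − (0)) × 16384 / 4.82⌋ = ⌊3.426299 × 16384/4.82⌋
     = ⌊11646.573⌋ = 11646.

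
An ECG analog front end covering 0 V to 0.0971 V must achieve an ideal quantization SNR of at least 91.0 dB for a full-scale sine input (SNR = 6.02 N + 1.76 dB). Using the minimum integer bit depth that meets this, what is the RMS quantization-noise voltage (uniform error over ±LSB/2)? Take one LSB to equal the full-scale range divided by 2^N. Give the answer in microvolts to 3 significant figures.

0.855 µV

Full-scale range = 0.0971 V.
6.02 N + 1.76 ≥ 91.0 gives N ≥ 14.824, so the minimum integer is 15.
One LSB is 0.0971 V / 32768 = 2.9633 µV.
V_rms = LSB/√12 = 0.855 µV.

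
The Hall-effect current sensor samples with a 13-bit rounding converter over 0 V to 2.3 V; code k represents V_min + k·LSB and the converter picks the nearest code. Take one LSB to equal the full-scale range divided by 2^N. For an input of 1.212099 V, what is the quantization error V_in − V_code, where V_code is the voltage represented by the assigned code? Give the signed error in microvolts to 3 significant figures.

Range is 2.3 V. LSB = 2.3 V / 2^13 ≈ 280.8 µV.
Position in LSBs: (1.212099 − (0)) × 8192/2.3 = 4317.1804; rounding gives k = 4317.
V_code = 0 + (4317/8192) × 2.3 = 1.212048340 V.
V_in − V_code = 1.212099 − (1.212048340) = +50.7 µV.

+50.7 µV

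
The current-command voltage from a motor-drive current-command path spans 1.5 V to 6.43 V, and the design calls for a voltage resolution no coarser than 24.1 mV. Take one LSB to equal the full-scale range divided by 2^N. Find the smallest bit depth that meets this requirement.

Range = 6.43 − (1.5) = 4.93 V.
Need 2^N ≥ 4.93 V / 24.1 mV = 204.6 → N_min = 8.

8 bits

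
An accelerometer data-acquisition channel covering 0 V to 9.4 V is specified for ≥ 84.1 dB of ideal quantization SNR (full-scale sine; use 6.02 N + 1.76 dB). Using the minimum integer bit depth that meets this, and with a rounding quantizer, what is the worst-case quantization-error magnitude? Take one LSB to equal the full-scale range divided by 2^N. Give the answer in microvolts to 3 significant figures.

287 µV

Span = 9.4 V.
6.02 N + 1.76 ≥ 84.1 gives N ≥ 13.678, so the minimum integer is 14.
LSB = 9.4 V ÷ 2^14 = 9.4/16384 V = 0.57373 mV.
|e|_max = LSB/2 = 287 µV.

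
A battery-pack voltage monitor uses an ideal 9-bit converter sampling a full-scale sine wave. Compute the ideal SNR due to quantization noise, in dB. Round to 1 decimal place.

55.9 dB

Ideal quantization SNR: 6.02 × 9 + 1.76 dB = 55.9 dB.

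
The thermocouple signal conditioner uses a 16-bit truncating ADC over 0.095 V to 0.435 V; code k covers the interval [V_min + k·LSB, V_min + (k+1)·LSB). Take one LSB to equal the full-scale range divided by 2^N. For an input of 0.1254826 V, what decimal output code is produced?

5875

The full-scale span is 0.435 − (0.095) = 0.34 V. LSB = 0.34 V / 2^16 ≈ 5.188 µV.
(V_in − V_min) × 2^16/range = (0.1254826 − (0.095)) × 65536/0.34 = 5875.611.
Floor → code = 5875.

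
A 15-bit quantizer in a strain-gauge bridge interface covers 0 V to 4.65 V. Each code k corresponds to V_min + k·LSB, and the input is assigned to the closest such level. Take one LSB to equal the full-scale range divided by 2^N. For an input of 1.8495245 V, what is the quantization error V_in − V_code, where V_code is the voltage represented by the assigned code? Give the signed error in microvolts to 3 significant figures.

+54.0 µV

Full-scale range = 4.65 V. LSB = 4.65 V / 2^15 ≈ 141.9 µV.
(V_in − V_min)/LSB = (1.8495245 − (0)) × 32768/4.65 = 13033.3804 → nearest code k = 13033.
V_code = V_min + k × range/2^15 = 0 + 13033 × 4.65/32768 = 1.8494705200 V.
V_in − V_code = 1.8495245 − (1.8494705200) = +54.0 µV.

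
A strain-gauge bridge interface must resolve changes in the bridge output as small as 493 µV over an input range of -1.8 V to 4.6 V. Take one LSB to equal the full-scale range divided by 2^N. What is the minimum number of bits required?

14 bits

Span: 4.6 V − (-1.8 V) = 6.4 V.
Levels needed ≥ 6.4/493 µV = 12980. 2^14 = 16384 suffices, so N_min = 14.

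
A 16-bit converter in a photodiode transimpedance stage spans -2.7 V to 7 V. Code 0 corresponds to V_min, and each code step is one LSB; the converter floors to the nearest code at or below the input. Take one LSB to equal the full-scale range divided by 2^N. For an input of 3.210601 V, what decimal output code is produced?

39933

Range = 7 − (-2.7) = 9.7 V. LSB = 9.7 V / 2^16 ≈ 148.0 µV.
(V_in − V_min) × 2^16/range = (3.210601 − (-2.7)) × 65536/9.7 = 39933.727.
Floor → code = 39933.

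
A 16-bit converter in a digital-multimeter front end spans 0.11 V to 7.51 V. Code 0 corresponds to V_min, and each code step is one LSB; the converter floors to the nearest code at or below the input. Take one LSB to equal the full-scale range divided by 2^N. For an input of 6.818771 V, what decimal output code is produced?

59414

The full-scale span is 7.51 − (0.11) = 7.4 V. LSB = 7.4 V / 2^16 ≈ 112.9 µV.
code = ⌊(V_in − V_min)/LSB⌋ = ⌊(V_in − V_min) × 2^16 / range⌋
     = ⌊(6.818771 − (0.11)) × 65536 / 7.4⌋ = ⌊6.708771 × 65536/7.4⌋
     = ⌊59414.327⌋ = 59414.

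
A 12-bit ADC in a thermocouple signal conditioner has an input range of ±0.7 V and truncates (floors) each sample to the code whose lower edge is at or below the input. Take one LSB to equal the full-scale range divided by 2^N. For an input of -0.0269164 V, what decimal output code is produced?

1969

Full-scale range = 0.7 V − (-0.7 V) = 1.4 V. LSB = 1.4 V / 2^12 ≈ 341.8 µV.
V_in − V_min = -0.0269164 − (-0.7) = 0.6730836 V.
Divide by LSB: 0.6730836 × 4096/1.4 = 1969.2503.
Truncating gives code 1969.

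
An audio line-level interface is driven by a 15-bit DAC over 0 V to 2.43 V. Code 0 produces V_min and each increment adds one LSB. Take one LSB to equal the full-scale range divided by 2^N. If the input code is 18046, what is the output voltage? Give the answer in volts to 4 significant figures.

1.338 V

Span = 2.43 V. LSB = 2.43 V / 2^15.
V_out = V_min + code × LSB = 0 V + 18046 × 2.43 V / 32768
      = 0 + 1.33825 = 1.33825 V.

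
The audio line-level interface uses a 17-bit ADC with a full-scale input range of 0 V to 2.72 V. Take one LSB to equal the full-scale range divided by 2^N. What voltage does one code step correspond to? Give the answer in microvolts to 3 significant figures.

20.8 µV

Range is 2.72 V.
There are 2^17 = 131072 steps.
Step size = 2.72/131072 V = 20.8 µV.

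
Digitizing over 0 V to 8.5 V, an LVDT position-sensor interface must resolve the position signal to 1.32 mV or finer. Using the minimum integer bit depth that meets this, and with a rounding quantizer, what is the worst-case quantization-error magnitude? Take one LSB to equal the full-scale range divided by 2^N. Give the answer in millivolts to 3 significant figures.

Span = 8.5 V.
Need 2^N ≥ 8.5 V / 1.32 mV = 6439 → N_min = 13.
LSB = 8.5 V ÷ 2^13 = 8.5/8192 V = 1.0376 mV.
Half an LSB is 0.519 mV.

0.519 mV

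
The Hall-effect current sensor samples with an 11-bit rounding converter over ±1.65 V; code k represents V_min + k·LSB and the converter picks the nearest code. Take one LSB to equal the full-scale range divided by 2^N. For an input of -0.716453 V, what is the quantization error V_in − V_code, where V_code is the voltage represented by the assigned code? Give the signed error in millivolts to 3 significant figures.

+0.588 mV

Range = 1.65 − (-1.65) = 3.3 V. LSB = 3.3 V / 2^11 ≈ 1.611 mV.
(V_in − V_min)/LSB = (-0.716453 − (-1.65)) × 2048/3.3 = 579.3649 → nearest code k = 579.
V_code = -1.65 + (579/2048) × 3.3 = -0.7170410156 V.
V_in − V_code = -0.716453 − (-0.7170410156) = +0.588 mV.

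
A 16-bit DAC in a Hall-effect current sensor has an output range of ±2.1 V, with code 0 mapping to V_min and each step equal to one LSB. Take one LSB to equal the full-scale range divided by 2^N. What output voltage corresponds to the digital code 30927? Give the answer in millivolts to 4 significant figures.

Full-scale range = 2.1 V − (-2.1 V) = 4.2 V. LSB = 4.2 V / 2^16.
V_out = V_min + code × LSB = -2.1 V + 30927 × 4.2 V / 65536
      = -2.1 + 1.98202 = -0.117984 V.

-118.0 mV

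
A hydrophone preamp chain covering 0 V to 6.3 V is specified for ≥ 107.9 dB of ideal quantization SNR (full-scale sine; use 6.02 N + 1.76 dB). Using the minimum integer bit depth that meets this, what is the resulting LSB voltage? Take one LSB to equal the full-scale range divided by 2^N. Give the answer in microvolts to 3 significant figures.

Span = 6.3 V.
Solving 6.02 N ≥ 107.9 − 1.76: N ≥ 17.631. Round up → N = 18.
One LSB is 6.3 V / 262144 = 24.0 µV.

24.0 µV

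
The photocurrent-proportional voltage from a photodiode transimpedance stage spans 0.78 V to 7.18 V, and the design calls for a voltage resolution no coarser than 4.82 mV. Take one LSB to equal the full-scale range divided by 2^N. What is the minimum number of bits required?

Full-scale range = 7.18 V − (0.78 V) = 6.4 V.
Levels needed ≥ 6.4/4.82 mV = 1328. 2^11 = 2048 suffices, so N_min = 11.

11 bits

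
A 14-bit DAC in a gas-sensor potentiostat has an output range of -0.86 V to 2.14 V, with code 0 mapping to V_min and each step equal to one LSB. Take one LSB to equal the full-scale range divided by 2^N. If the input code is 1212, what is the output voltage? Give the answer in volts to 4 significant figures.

The full-scale span is 2.14 − (-0.86) = 3 V. LSB = 3 V / 2^14.
Output = V_min + (1212/16384) × range = -0.86 + 0.0739746 × 3 V
      = -0.86 V + 0.221924 V = -0.638076 V.

-0.6381 V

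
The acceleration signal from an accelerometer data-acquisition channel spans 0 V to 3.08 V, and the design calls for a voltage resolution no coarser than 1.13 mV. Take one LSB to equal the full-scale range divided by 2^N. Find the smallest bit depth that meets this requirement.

12 bits

Full-scale range = 3.08 V.
Required number of levels: 3.08/1.13 mV = 2725.7; smallest N with 2^N ≥ that is 12.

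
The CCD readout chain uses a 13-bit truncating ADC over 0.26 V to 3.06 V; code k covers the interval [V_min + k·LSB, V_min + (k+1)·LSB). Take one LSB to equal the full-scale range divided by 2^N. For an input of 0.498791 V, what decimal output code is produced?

698

Span: 3.06 V − (0.26 V) = 2.8 V. LSB = 2.8 V / 2^13 ≈ 341.8 µV.
code = ⌊(V_in − V_min)/LSB⌋ = ⌊(V_in − V_min) × 2^13 / range⌋
     = ⌊(0.498791 − (0.26)) × 8192 / 2.8⌋ = ⌊0.238791 × 8192/2.8⌋
     = ⌊698.634⌋ = 698.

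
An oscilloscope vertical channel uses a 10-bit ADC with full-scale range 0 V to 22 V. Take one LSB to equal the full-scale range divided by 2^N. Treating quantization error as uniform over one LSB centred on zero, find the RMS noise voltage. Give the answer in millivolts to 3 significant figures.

6.20 mV

Range is 22 V.
LSB = 22 V ÷ 2^10 = 22/1024 V = 21.484 mV.
For a uniform distribution on [−LSB/2, +LSB/2], V_rms = LSB/√12 = 21.484 mV/3.4641 = 6.20 mV.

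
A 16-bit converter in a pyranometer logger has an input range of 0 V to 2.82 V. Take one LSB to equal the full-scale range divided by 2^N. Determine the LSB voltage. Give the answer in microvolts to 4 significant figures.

43.03 µV

Full-scale range = 2.82 V.
Number of codes = 2^16 = 65536.
One LSB is 2.82 V / 65536 = 43.03 µV.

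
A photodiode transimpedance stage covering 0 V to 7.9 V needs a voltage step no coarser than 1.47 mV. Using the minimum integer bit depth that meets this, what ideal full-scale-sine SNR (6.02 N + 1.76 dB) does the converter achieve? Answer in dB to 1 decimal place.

Range is 7.9 V.
Need 2^N ≥ 7.9 V / 1.47 mV = 5374 → N_min = 13.
SNR = 6.02 × 13 + 1.76 = 80.02 dB.

80.0 dB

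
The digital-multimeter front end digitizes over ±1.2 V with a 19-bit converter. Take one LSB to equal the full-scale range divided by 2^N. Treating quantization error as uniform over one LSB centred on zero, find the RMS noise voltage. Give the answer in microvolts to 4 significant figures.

1.321 µV

Span: 1.2 V − (-1.2 V) = 2.4 V.
Step size = 2.4/524288 V = 4.57764 µV.
σ_q = LSB/√12 = 4.57764 µV/3.4641 = 1.321 µV.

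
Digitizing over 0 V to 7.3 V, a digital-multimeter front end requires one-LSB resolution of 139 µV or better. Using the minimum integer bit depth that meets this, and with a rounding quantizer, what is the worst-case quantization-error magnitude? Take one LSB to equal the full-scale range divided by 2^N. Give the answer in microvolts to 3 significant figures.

Span = 7.3 V.
Levels needed ≥ 7.3/139 µV = 52520. 2^16 = 65536 suffices, so N_min = 16.
LSB = 7.3 V / 2^16 = 111.39 µV.
Half an LSB is 55.7 µV.

55.7 µV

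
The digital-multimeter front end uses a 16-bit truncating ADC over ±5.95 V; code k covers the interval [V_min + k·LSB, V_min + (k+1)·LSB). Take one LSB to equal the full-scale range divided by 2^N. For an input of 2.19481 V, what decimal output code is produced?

44855

The full-scale span is 5.95 − (-5.95) = 11.9 V. LSB = 11.9 V / 2^16 ≈ 181.6 µV.
code = ⌊(V_in − V_min)/LSB⌋ = ⌊(V_in − V_min) × 2^16 / range⌋
     = ⌊(2.19481 − (-5.95)) × 65536 / 11.9⌋ = ⌊8.14481 × 65536/11.9⌋
     = ⌊44855.317⌋ = 44855.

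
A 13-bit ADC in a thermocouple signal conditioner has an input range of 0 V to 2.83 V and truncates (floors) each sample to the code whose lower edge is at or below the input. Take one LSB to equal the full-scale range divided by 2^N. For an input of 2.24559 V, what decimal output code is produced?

6500

Full-scale range = 2.83 V. LSB = 2.83 V / 2^13 ≈ 345.5 µV.
V_in − V_min = 2.24559 − (0) = 2.24559 V.
Divide by LSB: 2.24559 × 8192/2.83 = 6500.3086.
Truncating gives code 6500.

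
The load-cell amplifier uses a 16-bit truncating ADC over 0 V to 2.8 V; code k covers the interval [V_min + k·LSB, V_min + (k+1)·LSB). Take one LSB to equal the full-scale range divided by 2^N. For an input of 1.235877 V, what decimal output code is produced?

28926

Range is 2.8 V. LSB = 2.8 V / 2^16 ≈ 42.72 µV.
V_in − V_min = 1.235877 − (0) = 1.235877 V.
Divide by LSB: 1.235877 × 65536/2.8 = 28926.5840.
Truncating gives code 28926.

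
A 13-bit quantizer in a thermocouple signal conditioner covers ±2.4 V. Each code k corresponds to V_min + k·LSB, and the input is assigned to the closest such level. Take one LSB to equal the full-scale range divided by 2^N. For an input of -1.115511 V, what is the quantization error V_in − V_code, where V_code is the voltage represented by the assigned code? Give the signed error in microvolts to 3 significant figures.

+114 µV

Full-scale range = 2.4 V − (-2.4 V) = 4.8 V. LSB = 4.8 V / 2^13 ≈ 0.5859 mV.
(-1.115511 − (-2.4)) / LSB = 1.284489 × 8192/4.8 = 2192.1946. Nearest integer: k = 2192.
V_code = -2.4 + (2192/8192) × 4.8 = -1.115625000 V.
Error = V_in − V_code = -1.115511 − (-1.115625000) = +114 µV.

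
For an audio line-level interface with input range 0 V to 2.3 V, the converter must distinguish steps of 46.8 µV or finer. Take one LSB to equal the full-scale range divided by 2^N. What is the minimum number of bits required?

Span = 2.3 V.
Required number of levels: 2.3/46.8 µV = 49145; smallest N with 2^N ≥ that is 16.

16 bits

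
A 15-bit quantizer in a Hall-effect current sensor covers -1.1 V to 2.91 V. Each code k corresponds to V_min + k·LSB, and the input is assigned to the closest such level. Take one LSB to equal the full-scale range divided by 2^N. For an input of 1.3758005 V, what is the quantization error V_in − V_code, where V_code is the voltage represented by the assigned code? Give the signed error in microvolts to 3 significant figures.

+22.0 µV

Span: 2.91 V − (-1.1 V) = 4.01 V. LSB = 4.01 V / 2^15 ≈ 122.4 µV.
(1.3758005 − (-1.1)) / LSB = 2.4758005 × 32768/4.01 = 20231.1797. Nearest integer: k = 20231.
V_code = V_min + k × range/2^15 = -1.1 + 20231 × 4.01/32768 = 1.3757785034 V.
Error = V_in − V_code = 1.3758005 − (1.3757785034) = +22.0 µV.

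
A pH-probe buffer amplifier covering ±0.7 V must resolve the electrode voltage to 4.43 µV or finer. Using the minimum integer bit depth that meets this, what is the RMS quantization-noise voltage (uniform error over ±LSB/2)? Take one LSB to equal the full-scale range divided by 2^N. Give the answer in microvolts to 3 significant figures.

Span: 0.7 V − (-0.7 V) = 1.4 V.
Required number of levels: 1.4/4.43 µV = 316030; smallest N with 2^N ≥ that is 19.
LSB = 1.4 V / 2^19 = 2.6703 µV.
σ_q = LSB/√12 = 2.6703 µV/3.4641 = 0.771 µV.

0.771 µV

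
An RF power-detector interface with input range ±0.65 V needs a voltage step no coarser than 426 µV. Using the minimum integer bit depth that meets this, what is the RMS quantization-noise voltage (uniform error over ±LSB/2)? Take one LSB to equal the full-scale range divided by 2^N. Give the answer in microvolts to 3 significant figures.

91.6 µV

Span: 0.65 V − (-0.65 V) = 1.3 V.
1.3 V / 426 µV = 3052. Since 2^11 = 2048 and 2^12 = 4096, N = 12.
LSB = 1.3 V / 2^12 = 317.38 µV.
RMS noise = LSB/√12 = 91.6 µV.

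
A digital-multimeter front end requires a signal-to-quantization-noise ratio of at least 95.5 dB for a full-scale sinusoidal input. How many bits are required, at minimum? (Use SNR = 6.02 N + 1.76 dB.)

16 bits

Solving 6.02 N ≥ 95.5 − 1.76: N ≥ 15.571. Round up → N = 16.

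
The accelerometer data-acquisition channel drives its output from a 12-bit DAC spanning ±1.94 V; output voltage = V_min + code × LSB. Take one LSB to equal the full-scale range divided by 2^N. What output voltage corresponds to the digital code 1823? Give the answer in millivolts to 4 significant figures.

The full-scale span is 1.94 − (-1.94) = 3.88 V. LSB = 3.88 V / 2^12.
Output = V_min + (1823/4096) × range = -1.94 + 0.445068 × 3.88 V
      = -1.94 V + 1.72687 V = -0.213135 V.

-213.1 mV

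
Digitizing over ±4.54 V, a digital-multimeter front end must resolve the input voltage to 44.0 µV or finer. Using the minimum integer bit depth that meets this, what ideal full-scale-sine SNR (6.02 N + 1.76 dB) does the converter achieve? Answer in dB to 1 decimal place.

110.1 dB

Span: 4.54 V − (-4.54 V) = 9.08 V.
9.08 V / 44.0 µV = 206400. Since 2^17 = 131072 and 2^18 = 262144, N = 18.
SNR = 6.02 × 18 + 1.76 = 110.12 dB.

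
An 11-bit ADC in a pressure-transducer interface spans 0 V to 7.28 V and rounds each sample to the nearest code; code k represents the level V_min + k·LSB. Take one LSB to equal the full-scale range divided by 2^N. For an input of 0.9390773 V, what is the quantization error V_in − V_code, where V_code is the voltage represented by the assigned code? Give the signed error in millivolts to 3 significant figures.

Range is 7.28 V. LSB = 7.28 V / 2^11 ≈ 3.555 mV.
(V_in − V_min)/LSB = (0.9390773 − (0)) × 2048/7.28 = 264.1800 → nearest code k = 264.
Reconstructed level: 0 + 264 × 7.28/2048 V = 0.9384375000 V.
e = 0.9390773 − (0.9384375000) = +0.640 mV.

+0.640 mV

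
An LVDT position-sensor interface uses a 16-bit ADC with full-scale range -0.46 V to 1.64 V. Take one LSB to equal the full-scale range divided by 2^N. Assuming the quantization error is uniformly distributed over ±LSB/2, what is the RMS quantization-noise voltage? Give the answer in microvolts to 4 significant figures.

Full-scale range = 1.64 V − (-0.46 V) = 2.1 V.
LSB = 2.1 V / 2^16 = 32.0435 µV.
σ_q = LSB/√12 = 32.0435 µV/3.4641 = 9.250 µV.

9.250 µV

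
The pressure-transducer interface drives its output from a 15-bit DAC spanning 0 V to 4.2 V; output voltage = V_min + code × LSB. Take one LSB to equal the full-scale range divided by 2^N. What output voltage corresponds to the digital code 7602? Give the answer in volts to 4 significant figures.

0.9744 V

Span = 4.2 V. LSB = 4.2 V / 2^15.
V_out = V_min + code × LSB = 0 V + 7602 × 4.2 V / 32768
      = 0 + 0.974377 = 0.974377 V.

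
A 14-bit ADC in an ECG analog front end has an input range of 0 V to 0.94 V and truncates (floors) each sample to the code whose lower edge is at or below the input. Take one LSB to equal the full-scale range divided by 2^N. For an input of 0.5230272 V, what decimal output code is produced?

Span = 0.94 V. LSB = 0.94 V / 2^14 ≈ 57.37 µV.
(V_in − V_min) × 2^14/range = (0.5230272 − (0)) × 16384/0.94 = 9116.253.
Floor → code = 9116.

9116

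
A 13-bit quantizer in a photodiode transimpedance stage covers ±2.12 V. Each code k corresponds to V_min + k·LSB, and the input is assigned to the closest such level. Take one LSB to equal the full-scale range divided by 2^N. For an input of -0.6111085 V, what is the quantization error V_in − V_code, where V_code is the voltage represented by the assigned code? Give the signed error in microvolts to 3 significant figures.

Full-scale range = 2.12 V − (-2.12 V) = 4.24 V. LSB = 4.24 V / 2^13 ≈ 0.5176 mV.
Position in LSBs: (-0.6111085 − (-2.12)) × 8192/4.24 = 2915.2923; rounding gives k = 2915.
V_code = -2.12 + (2915/8192) × 4.24 = -0.6112597656 V.
Error = V_in − V_code = -0.6111085 − (-0.6112597656) = +151 µV.

+151 µV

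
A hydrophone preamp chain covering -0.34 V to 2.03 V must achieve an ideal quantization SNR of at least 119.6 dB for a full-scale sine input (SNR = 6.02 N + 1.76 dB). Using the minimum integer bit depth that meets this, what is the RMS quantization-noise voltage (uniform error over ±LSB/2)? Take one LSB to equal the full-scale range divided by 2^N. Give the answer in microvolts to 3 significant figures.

0.652 µV

The full-scale span is 2.03 − (-0.34) = 2.37 V.
6.02 N + 1.76 ≥ 119.6 gives N ≥ 19.575, so the minimum integer is 20.
LSB = 2.37 V ÷ 2^20 = 2.37/1048576 V = 2.2602 µV.
V_rms = LSB/√12 = 0.652 µV.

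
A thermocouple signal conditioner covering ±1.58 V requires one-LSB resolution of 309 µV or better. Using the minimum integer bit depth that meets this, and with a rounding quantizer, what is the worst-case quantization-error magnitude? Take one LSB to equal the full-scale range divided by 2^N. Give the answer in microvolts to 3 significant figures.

Span: 1.58 V − (-1.58 V) = 3.16 V.
Required number of levels: 3.16/309 µV = 10227; smallest N with 2^N ≥ that is 14.
LSB = 3.16 V / 2^14 = 192.87 µV.
Half an LSB is 96.4 µV.

96.4 µV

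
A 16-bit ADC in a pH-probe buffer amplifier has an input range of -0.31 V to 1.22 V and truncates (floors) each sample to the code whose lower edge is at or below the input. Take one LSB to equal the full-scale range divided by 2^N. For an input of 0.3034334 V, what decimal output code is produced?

26275

Span: 1.22 V − (-0.31 V) = 1.53 V. LSB = 1.53 V / 2^16 ≈ 23.35 µV.
code = ⌊(V_in − V_min)/LSB⌋ = ⌊(V_in − V_min) × 2^16 / range⌋
     = ⌊(0.3034334 − (-0.31)) × 65536 / 1.53⌋ = ⌊0.6134334 × 65536/1.53⌋
     = ⌊26275.798⌋ = 26275.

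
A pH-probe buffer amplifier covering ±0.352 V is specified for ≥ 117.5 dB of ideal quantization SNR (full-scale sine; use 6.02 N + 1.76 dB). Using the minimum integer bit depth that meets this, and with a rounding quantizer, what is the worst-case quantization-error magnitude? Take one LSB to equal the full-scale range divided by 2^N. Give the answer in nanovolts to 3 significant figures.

Span: 0.352 V − (-0.352 V) = 0.704 V.
6.02 N + 1.76 ≥ 117.5 gives N ≥ 19.226, so the minimum integer is 20.
One LSB is 0.704 V / 1048576 = 0.67139 µV.
Half an LSB is 336 nV.

336 nV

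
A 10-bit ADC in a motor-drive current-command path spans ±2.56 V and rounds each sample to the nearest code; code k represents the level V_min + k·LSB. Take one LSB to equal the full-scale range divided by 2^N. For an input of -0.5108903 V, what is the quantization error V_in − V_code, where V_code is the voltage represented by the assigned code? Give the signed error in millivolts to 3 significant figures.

−0.890 mV

Span: 2.56 V − (-2.56 V) = 5.12 V. LSB = 5.12 V / 2^10 ≈ 5.000 mV.
(V_in − V_min)/LSB = (-0.5108903 − (-2.56)) × 1024/5.12 = 409.8219 → nearest code k = 410.
V_code = V_min + k × range/2^10 = -2.56 + 410 × 5.12/1024 = -0.5100000000 V.
Error = V_in − V_code = -0.5108903 − (-0.5100000000) = −0.890 mV.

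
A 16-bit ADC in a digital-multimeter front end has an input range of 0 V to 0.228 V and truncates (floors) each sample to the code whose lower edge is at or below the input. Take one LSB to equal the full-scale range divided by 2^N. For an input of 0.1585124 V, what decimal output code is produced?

Range is 0.228 V. LSB = 0.228 V / 2^16 ≈ 3.479 µV.
V_in − V_min = 0.1585124 − (0) = 0.1585124 V.
Divide by LSB: 0.1585124 × 65536/0.228 = 45562.5818.
Truncating gives code 45562.

45562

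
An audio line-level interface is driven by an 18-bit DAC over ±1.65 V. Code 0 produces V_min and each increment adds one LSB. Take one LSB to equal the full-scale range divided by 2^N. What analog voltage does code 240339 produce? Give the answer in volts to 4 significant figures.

1.376 V

Span: 1.65 V − (-1.65 V) = 3.3 V. LSB = 3.3 V / 2^18.
Output = V_min + (240339/262144) × range = -1.65 + 0.916821 × 3.3 V
      = -1.65 + 3.02551 = 1.37551 V.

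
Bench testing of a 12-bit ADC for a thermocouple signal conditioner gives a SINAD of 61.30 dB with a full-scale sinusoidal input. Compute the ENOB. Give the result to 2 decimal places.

ENOB = (SINAD − 1.76) / 6.02 = (61.30 − 1.76) / 6.02 = 59.54 / 6.02 = 9.8904.

9.89 bits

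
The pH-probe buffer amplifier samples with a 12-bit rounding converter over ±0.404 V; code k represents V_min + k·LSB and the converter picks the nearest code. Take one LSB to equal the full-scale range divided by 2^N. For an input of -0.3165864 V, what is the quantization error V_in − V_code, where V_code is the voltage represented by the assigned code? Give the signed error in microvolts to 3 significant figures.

+24.9 µV

Full-scale range = 0.404 V − (-0.404 V) = 0.808 V. LSB = 0.808 V / 2^12 ≈ 197.3 µV.
(-0.3165864 − (-0.404)) / LSB = 0.0874136 × 4096/0.808 = 443.1264. Nearest integer: k = 443.
Reconstructed level: -0.404 + 443 × 0.808/4096 V = -0.3166113281 V.
e = -0.3165864 − (-0.3166113281) = +24.9 µV.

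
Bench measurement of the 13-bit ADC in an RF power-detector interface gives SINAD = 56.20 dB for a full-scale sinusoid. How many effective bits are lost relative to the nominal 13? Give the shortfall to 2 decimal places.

Effective bits = (56.20 − 1.76)/6.02 = 9.0432.
13 − 9.0432 = 3.96 bits below nominal.

3.96 bits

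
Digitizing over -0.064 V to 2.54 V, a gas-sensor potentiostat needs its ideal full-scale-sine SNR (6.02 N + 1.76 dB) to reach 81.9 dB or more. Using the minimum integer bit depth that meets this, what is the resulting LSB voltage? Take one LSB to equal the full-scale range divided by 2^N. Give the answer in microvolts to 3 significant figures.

159 µV

The full-scale span is 2.54 − (-0.064) = 2.604 V.
N ≥ (81.9 − 1.76)/6.02 = 13.312 → N_min = 14.
LSB = 2.604 V ÷ 2^14 = 2.604/16384 V = 159 µV.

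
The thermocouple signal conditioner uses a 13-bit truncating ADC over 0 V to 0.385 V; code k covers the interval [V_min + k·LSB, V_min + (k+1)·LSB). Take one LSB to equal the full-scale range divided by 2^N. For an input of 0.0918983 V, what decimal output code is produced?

V_FS = 0.385 V. LSB = 0.385 V / 2^13 ≈ 47.00 µV.
V_in − V_min = 0.0918983 − (0) = 0.0918983 V.
Divide by LSB: 0.0918983 × 8192/0.385 = 1955.4049.
Truncating gives code 1955.

1955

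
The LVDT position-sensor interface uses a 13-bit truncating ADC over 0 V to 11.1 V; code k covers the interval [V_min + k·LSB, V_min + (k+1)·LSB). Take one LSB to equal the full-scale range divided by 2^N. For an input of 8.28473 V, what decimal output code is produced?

6114

V_FS = 11.1 V. LSB = 11.1 V / 2^13 ≈ 1.355 mV.
V_in − V_min = 8.28473 − (0) = 8.28473 V.
Divide by LSB: 8.28473 × 8192/11.1 = 6114.2800.
Truncating gives code 6114.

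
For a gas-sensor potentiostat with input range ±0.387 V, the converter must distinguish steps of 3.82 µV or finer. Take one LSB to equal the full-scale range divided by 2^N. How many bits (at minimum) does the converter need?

18 bits

Range = 0.387 − (-0.387) = 0.774 V.
0.774 V / 3.82 µV = 202600. Since 2^17 = 131072 and 2^18 = 262144, N = 18.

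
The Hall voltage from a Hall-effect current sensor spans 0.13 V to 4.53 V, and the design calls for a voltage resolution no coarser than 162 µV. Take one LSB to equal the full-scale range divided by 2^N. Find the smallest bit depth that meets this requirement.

15 bits

Full-scale range = 4.53 V − (0.13 V) = 4.4 V.
Need 2^N ≥ 4.4 V / 162 µV = 27160 → N_min = 15.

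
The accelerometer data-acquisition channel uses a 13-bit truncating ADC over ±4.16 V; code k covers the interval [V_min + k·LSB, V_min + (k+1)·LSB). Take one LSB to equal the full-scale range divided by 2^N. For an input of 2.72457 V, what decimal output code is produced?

Range = 4.16 − (-4.16) = 8.32 V. LSB = 8.32 V / 2^13 ≈ 1.016 mV.
code = ⌊(V_in − V_min)/LSB⌋ = ⌊(V_in − V_min) × 2^13 / range⌋
     = ⌊(2.72457 − (-4.16)) × 8192 / 8.32⌋ = ⌊6.88457 × 8192/8.32⌋
     = ⌊6778.654⌋ = 6778.

6778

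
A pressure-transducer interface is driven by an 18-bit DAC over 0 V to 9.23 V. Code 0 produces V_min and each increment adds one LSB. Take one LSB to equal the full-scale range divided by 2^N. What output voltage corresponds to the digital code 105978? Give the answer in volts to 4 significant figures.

3.731 V

Span = 9.23 V. LSB = 9.23 V / 2^18.
V_out = V_min + code × LSB = 0 V + 105978 × 9.23 V / 262144
      = 0 + 3.73145 = 3.73145 V.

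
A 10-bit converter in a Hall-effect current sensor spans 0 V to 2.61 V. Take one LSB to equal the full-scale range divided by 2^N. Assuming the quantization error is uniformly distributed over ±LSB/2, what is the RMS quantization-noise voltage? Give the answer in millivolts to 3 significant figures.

0.736 mV

Full-scale range = 2.61 V.
LSB = 2.61 V / 2^10 = 2.5488 mV.
σ_q = LSB/√12 = 2.5488 mV/3.4641 = 0.736 mV.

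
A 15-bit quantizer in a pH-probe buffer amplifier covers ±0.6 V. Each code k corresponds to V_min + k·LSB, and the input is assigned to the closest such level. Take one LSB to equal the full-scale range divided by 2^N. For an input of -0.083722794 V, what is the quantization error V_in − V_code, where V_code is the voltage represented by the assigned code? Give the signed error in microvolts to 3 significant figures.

−6.97 µV

The full-scale span is 0.6 − (-0.6) = 1.2 V. LSB = 1.2 V / 2^15 ≈ 36.62 µV.
(-0.083722794 − (-0.6)) / LSB = 0.516277206 × 32768/1.2 = 14097.8096. Nearest integer: k = 14098.
Reconstructed level: -0.6 + 14098 × 1.2/32768 V = -0.083715820313 V.
V_in − V_code = -0.083722794 − (-0.083715820313) = −6.97 µV.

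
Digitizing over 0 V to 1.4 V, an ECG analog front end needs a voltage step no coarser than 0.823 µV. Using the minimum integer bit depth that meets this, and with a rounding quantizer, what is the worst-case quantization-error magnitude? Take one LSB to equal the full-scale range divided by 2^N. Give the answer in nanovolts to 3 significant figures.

334 nV

Span = 1.4 V.
Need 2^N ≥ 1.4 V / 0.823 µV = 1.701e6 → N_min = 21.
One LSB is 1.4 V / 2097152 = 0.66757 µV.
Max error for round-to-nearest is LSB/2 = 334 nV.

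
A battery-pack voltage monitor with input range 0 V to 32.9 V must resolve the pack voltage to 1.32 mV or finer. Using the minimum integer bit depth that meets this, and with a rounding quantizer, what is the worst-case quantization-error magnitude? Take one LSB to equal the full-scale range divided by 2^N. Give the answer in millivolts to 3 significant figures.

0.502 mV

Full-scale range = 32.9 V.
Required number of levels: 32.9/1.32 mV = 24924; smallest N with 2^N ≥ that is 15.
LSB = 32.9 V ÷ 2^15 = 32.9/32768 V = 1.0040 mV.
Max error for round-to-nearest is LSB/2 = 0.502 mV.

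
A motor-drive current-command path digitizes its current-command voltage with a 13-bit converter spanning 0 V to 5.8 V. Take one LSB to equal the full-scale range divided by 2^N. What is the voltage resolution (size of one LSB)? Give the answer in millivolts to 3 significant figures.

V_FS = 5.8 V.
2^13 = 8192 levels.
Step size = 5.8/8192 V = 0.708 mV.

0.708 mV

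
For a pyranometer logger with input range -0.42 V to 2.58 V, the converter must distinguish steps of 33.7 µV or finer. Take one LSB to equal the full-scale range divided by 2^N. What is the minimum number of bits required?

17 bits

The full-scale span is 2.58 − (-0.42) = 3 V.
3 V / 33.7 µV = 89020. Since 2^16 = 65536 and 2^17 = 131072, N = 17.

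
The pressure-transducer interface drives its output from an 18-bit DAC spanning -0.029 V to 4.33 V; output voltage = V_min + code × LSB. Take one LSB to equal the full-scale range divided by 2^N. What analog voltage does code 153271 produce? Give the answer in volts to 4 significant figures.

2.520 V

Span: 4.33 V − (-0.029 V) = 4.359 V. LSB = 4.359 V / 2^18.
V_out = -0.029 + 153271 × (4.359/262144) V
      = -0.029 + 2.54863 = 2.51963 V.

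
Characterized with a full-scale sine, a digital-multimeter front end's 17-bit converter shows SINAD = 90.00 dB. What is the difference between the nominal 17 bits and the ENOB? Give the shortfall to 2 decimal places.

N_eff = (90.00 − 1.76)/6.02 = 14.6578 bits.
17 − 14.6578 = 2.34 bits below nominal.

2.34 bits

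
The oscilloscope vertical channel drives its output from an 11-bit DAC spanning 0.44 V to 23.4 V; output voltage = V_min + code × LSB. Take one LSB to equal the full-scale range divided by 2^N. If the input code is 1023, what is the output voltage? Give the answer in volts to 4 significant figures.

11.91 V

Full-scale range = 23.4 V − (0.44 V) = 22.96 V. LSB = 22.96 V / 2^11.
V_out = V_min + code × LSB = 0.44 V + 1023 × 22.96 V / 2048
      = 0.44 + 11.4688 = 11.9088 V.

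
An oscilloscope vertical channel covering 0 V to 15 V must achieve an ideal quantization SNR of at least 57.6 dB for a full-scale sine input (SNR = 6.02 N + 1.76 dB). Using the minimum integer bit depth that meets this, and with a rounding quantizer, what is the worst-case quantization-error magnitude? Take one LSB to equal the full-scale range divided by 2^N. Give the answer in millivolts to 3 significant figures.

7.32 mV

V_FS = 15 V.
Required N = ⌈(57.6 − 1.76)/6.02⌉ = ⌈9.276⌉ = 10.
LSB = 15 V / 2^10 = 14.648 mV.
|e|_max = LSB/2 = 7.32 mV.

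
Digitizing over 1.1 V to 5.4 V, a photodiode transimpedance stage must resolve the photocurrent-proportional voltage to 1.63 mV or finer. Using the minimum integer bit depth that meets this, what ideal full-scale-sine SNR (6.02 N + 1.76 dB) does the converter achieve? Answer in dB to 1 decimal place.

74.0 dB

Full-scale range = 5.4 V − (1.1 V) = 4.3 V.
Required number of levels: 4.3/1.63 mV = 2638.0; smallest N with 2^N ≥ that is 12.
SNR = 6.02 × 12 + 1.76 = 74.00 dB.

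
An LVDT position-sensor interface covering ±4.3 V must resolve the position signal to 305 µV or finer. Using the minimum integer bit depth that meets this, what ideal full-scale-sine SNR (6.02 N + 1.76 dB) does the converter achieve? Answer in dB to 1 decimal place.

92.1 dB

Full-scale range = 4.3 V − (-4.3 V) = 8.6 V.
Required number of levels: 8.6/305 µV = 28197; smallest N with 2^N ≥ that is 15.
6.02(15) + 1.76 = 92.06 dB.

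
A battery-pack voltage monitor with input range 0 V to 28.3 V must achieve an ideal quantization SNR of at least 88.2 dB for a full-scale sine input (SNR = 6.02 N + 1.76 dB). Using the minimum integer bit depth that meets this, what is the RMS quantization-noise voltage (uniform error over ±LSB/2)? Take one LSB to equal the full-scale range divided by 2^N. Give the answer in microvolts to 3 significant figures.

249 µV

Range is 28.3 V.
6.02 N + 1.76 ≥ 88.2 gives N ≥ 14.359, so the minimum integer is 15.
LSB = 28.3 V ÷ 2^15 = 28.3/32768 V = 0.86365 mV.
σ_q = LSB/√12 = 0.86365 mV/3.4641 = 249 µV.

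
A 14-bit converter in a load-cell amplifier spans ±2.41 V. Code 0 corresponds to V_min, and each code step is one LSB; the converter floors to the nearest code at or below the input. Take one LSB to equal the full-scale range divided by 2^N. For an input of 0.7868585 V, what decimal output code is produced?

The full-scale span is 2.41 − (-2.41) = 4.82 V. LSB = 4.82 V / 2^14 ≈ 294.2 µV.
code = ⌊(V_in − V_min)/LSB⌋ = ⌊(V_in − V_min) × 2^14 / range⌋
     = ⌊(0.7868585 − (-2.41)) × 16384 / 4.82⌋ = ⌊3.1968585 × 16384/4.82⌋
     = ⌊10866.666⌋ = 10866.

10866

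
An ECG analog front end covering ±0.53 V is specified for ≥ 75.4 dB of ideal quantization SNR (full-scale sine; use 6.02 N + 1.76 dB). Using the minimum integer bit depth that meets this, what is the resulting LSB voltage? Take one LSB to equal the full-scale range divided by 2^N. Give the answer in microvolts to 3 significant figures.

Span: 0.53 V − (-0.53 V) = 1.06 V.
6.02 N + 1.76 ≥ 75.4 gives N ≥ 12.233, so the minimum integer is 13.
Step size = 1.06/8192 V = 129 µV.

129 µV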